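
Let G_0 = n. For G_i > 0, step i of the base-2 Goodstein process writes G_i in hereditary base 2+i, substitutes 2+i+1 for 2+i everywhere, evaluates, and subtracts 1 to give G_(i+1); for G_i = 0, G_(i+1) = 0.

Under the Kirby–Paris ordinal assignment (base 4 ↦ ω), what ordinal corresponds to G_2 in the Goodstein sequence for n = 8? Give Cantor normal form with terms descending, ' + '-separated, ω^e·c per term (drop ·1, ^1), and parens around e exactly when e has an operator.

base 2: 8 = 2^(2 + 1); at 3: 3^(3 + 1) = 81; next = 80
base 3: 80 = 2·3^3 + 2·3^2 + 2·3 + 2; at 4: 2·4^4 + 2·4^2 + 2·4 + 2 = 554; next = 553

ω^ω·2 + ω^2·2 + ω·2 + 1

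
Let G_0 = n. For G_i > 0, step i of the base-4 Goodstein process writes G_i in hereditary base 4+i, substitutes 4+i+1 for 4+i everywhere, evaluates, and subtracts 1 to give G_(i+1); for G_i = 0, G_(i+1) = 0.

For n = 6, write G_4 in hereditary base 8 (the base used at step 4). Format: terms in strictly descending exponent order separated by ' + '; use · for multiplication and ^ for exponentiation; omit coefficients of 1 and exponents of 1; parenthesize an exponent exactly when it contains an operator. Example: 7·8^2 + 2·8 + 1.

5

G_0=6  [base 4] 4 + 2  →[4↦5]→  5 + 2 = 7  −1 ⇒ G_1=6
G_1=6  [base 5] 5 + 1  →[5↦6]→  6 + 1 = 7  −1 ⇒ G_2=6
G_2=6  [base 6] 6  →[6↦7]→  7 = 7  −1 ⇒ G_3=6
G_3=6  [base 7] 6  →[7↦8]→  6 = 6  −1 ⇒ G_4=5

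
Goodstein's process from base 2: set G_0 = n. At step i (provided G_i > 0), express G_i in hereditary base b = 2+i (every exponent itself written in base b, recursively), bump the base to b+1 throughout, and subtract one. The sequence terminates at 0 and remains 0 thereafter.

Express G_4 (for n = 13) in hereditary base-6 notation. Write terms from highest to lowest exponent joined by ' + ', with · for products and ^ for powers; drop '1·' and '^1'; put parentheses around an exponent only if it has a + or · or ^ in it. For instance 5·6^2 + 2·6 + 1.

6^(6 + 1) + 3·6^3 + 3·6^2 + 3·6 + 1

[0] 13 ≡ 2^(2 + 1) + 2^2 + 1 (base 2). Lift 3: 109. −1: 108.
[1] 108 ≡ 3^(3 + 1) + 3^3 (base 3). Lift 4: 1280. −1: 1279.
[2] 1279 ≡ 4^(4 + 1) + 3·4^3 + 3·4^2 + 3·4 + 3 (base 4). Lift 5: 16093. −1: 16092.
[3] 16092 ≡ 5^(5 + 1) + 3·5^3 + 3·5^2 + 3·5 + 2 (base 5). Lift 6: 280712. −1: 280711.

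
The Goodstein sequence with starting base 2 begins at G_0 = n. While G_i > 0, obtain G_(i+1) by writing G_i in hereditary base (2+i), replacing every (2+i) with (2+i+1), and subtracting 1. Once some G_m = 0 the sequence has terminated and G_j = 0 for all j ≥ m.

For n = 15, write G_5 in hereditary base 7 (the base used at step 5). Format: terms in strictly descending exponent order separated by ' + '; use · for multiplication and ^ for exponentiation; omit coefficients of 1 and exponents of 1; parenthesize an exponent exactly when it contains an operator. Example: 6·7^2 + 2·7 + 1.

step 0: 15 = 2^(2 + 1) + 2^2 + 2 + 1; sub 3 for 2: 3^(3 + 1) + 3^3 + 3 + 1; = 112; G_1 = 112−1 = 111
step 1: 111 = 3^(3 + 1) + 3^3 + 3; sub 4 for 3: 4^(4 + 1) + 4^4 + 4; = 1284; G_2 = 1284−1 = 1283
step 2: 1283 = 4^(4 + 1) + 4^4 + 3; sub 5 for 4: 5^(5 + 1) + 5^5 + 3; = 18753; G_3 = 18753−1 = 18752
step 3: 18752 = 5^(5 + 1) + 5^5 + 2; sub 6 for 5: 6^(6 + 1) + 6^6 + 2; = 326594; G_4 = 326594−1 = 326593
step 4: 326593 = 6^(6 + 1) + 6^6 + 1; sub 7 for 6: 7^(7 + 1) + 7^7 + 1; = 6588345; G_5 = 6588345−1 = 6588344
step 5: 6588344 = 7^(7 + 1) + 7^7; sub 8 for 7: 8^(8 + 1) + 8^8; = 150994944; G_6 = 150994944−1 = 150994943

7^(7 + 1) + 7^7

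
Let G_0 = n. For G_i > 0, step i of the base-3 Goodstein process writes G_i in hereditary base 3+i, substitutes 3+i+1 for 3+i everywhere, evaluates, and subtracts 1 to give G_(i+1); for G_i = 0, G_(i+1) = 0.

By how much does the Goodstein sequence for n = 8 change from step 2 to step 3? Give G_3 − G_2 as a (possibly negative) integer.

G_0 = 8. HB_3(8) = 2·3 + 2. Bump = 10. G_1 = 9.
G_1 = 9. HB_4(9) = 2·4 + 1. Bump = 11. G_2 = 10.
G_2 = 10. HB_5(10) = 2·5. Bump = 12. G_3 = 11.

1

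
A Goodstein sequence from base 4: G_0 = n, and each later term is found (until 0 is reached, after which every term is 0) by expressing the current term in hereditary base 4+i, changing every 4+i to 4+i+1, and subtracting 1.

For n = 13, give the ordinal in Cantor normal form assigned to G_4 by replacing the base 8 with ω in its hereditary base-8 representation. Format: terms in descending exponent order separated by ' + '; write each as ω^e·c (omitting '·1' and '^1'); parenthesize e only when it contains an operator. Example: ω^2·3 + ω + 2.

13 —HB4→ 3·4 + 1 —bump→ 3·5 + 1 = 16 —(−1)→ 15
15 —HB5→ 3·5 —bump→ 3·6 = 18 —(−1)→ 17
17 —HB6→ 2·6 + 5 —bump→ 2·7 + 5 = 19 —(−1)→ 18
18 —HB7→ 2·7 + 4 —bump→ 2·8 + 4 = 20 —(−1)→ 19
19 —HB8→ 2·8 + 3 —bump→ 2·9 + 3 = 21 —(−1)→ 20

ω·2 + 3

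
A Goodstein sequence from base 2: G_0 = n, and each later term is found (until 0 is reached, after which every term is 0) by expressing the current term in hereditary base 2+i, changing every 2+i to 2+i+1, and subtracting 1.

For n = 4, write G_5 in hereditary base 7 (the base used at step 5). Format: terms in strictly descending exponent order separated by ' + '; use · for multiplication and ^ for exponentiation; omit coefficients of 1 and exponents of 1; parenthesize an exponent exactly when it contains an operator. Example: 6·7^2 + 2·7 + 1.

[0] 4 ≡ 2^2 (base 2). Lift 3: 27. −1: 26.
[1] 26 ≡ 2·3^2 + 2·3 + 2 (base 3). Lift 4: 42. −1: 41.
[2] 41 ≡ 2·4^2 + 2·4 + 1 (base 4). Lift 5: 61. −1: 60.
[3] 60 ≡ 2·5^2 + 2·5 (base 5). Lift 6: 84. −1: 83.
[4] 83 ≡ 2·6^2 + 6 + 5 (base 6). Lift 7: 110. −1: 109.
[5] 109 ≡ 2·7^2 + 7 + 4 (base 7). Lift 8: 140. −1: 139.

2·7^2 + 7 + 4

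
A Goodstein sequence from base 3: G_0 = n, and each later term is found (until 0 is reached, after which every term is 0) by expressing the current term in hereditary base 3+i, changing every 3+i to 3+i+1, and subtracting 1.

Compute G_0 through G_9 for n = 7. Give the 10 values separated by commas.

G_0=7  [base 3] 2·3 + 1  →[3↦4]→  2·4 + 1 = 9  −1 ⇒ G_1=8
G_1=8  [base 4] 2·4  →[4↦5]→  2·5 = 10  −1 ⇒ G_2=9
G_2=9  [base 5] 5 + 4  →[5↦6]→  6 + 4 = 10  −1 ⇒ G_3=9
G_3=9  [base 6] 6 + 3  →[6↦7]→  7 + 3 = 10  −1 ⇒ G_4=9
G_4=9  [base 7] 7 + 2  →[7↦8]→  8 + 2 = 10  −1 ⇒ G_5=9
G_5=9  [base 8] 8 + 1  →[8↦9]→  9 + 1 = 10  −1 ⇒ G_6=9
G_6=9  [base 9] 9  →[9↦10]→  10 = 10  −1 ⇒ G_7=9
G_7=9  [base 10] 9  →[10↦11]→  9 = 9  −1 ⇒ G_8=8
G_8=8  [base 11] 8  →[11↦12]→  8 = 8  −1 ⇒ G_9=7

7, 8, 9, 9, 9, 9, 9, 9, 8, 7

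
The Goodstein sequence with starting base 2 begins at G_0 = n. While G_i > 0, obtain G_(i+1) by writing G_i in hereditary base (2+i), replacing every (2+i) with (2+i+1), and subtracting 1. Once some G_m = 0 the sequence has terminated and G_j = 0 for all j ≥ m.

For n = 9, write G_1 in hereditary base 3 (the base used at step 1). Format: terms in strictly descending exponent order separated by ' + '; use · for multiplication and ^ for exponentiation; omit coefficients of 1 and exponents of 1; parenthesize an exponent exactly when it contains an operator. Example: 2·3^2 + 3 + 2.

step 0: 9 = 2^(2 + 1) + 1; sub 3 for 2: 3^(3 + 1) + 1; = 82; G_1 = 82−1 = 81
step 1: 81 = 3^(3 + 1); sub 4 for 3: 4^(4 + 1); = 1024; G_2 = 1024−1 = 1023

3^(3 + 1)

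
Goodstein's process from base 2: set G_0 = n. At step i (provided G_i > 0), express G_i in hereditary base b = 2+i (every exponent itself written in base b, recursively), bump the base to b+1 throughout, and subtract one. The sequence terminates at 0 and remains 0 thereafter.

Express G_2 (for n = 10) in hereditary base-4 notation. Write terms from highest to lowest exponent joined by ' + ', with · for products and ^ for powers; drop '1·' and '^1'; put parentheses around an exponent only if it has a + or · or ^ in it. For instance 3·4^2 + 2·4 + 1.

10 —HB2→ 2^(2 + 1) + 2 —bump→ 3^(3 + 1) + 3 = 84 —(−1)→ 83
83 —HB3→ 3^(3 + 1) + 2 —bump→ 4^(4 + 1) + 2 = 1026 —(−1)→ 1025
1025 —HB4→ 4^(4 + 1) + 1 —bump→ 5^(5 + 1) + 1 = 15626 —(−1)→ 15625

4^(4 + 1) + 1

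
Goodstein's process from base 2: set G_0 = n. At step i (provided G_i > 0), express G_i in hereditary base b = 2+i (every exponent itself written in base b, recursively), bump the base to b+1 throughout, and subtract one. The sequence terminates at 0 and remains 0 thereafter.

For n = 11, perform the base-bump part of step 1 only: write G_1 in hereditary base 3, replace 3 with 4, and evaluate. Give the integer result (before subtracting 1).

1028

step 0: 11 = 2^(2 + 1) + 2 + 1; sub 3 for 2: 3^(3 + 1) + 3 + 1; = 85; G_1 = 85−1 = 84
step 1: 84 = 3^(3 + 1) + 3; sub 4 for 3: 4^(4 + 1) + 4; = 1028; G_2 = 1028−1 = 1027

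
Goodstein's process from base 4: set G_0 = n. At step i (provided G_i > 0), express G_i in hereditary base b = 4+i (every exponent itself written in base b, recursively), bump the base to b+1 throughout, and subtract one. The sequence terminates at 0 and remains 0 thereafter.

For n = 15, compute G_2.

19

step 0: 15 = 3·4 + 3; sub 5 for 4: 3·5 + 3; = 18; G_1 = 18−1 = 17
step 1: 17 = 3·5 + 2; sub 6 for 5: 3·6 + 2; = 20; G_2 = 20−1 = 19
step 2: 19 = 3·6 + 1; sub 7 for 6: 3·7 + 1; = 22; G_3 = 22−1 = 21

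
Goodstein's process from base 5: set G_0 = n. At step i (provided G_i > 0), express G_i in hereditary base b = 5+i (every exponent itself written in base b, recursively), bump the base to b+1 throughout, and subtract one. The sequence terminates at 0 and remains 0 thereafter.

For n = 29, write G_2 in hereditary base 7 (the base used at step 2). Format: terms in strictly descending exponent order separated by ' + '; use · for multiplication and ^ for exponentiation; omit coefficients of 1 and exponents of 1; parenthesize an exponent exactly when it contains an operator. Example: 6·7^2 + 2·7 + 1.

7^2 + 2

step 0: 29 = 5^2 + 4; sub 6 for 5: 6^2 + 4; = 40; G_1 = 40−1 = 39
step 1: 39 = 6^2 + 3; sub 7 for 6: 7^2 + 3; = 52; G_2 = 52−1 = 51
step 2: 51 = 7^2 + 2; sub 8 for 7: 8^2 + 2; = 66; G_3 = 66−1 = 65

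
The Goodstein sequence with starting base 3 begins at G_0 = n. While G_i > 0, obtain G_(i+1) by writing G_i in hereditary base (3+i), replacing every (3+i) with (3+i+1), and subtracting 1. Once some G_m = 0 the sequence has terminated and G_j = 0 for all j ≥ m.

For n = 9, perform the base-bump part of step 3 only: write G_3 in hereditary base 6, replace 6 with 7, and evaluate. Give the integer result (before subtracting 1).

22

9 —HB3→ 3^2 —bump→ 4^2 = 16 —(−1)→ 15
15 —HB4→ 3·4 + 3 —bump→ 3·5 + 3 = 18 —(−1)→ 17
17 —HB5→ 3·5 + 2 —bump→ 3·6 + 2 = 20 —(−1)→ 19
19 —HB6→ 3·6 + 1 —bump→ 3·7 + 1 = 22 —(−1)→ 21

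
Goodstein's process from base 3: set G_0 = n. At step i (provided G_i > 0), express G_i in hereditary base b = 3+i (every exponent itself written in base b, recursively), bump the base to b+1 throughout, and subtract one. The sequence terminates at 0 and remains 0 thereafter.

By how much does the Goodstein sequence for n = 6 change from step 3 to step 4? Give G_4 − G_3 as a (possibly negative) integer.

base 3: 6 = 2·3; at 4: 2·4 = 8; next = 7
base 4: 7 = 4 + 3; at 5: 5 + 3 = 8; next = 7
base 5: 7 = 5 + 2; at 6: 6 + 2 = 8; next = 7
base 6: 7 = 6 + 1; at 7: 7 + 1 = 8; next = 7

0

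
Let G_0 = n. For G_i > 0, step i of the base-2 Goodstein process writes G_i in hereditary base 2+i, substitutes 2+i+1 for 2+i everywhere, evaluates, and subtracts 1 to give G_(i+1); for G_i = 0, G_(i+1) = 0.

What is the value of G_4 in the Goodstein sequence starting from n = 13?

i=0: 13 = 2^(2 + 1) + 2^2 + 1 (b=2); 2→3: 3^(3 + 1) + 3^3 + 1 = 109; 109−1 = 108
i=1: 108 = 3^(3 + 1) + 3^3 (b=3); 3→4: 4^(4 + 1) + 4^4 = 1280; 1280−1 = 1279
i=2: 1279 = 4^(4 + 1) + 3·4^3 + 3·4^2 + 3·4 + 3 (b=4); 4→5: 5^(5 + 1) + 3·5^3 + 3·5^2 + 3·5 + 3 = 16093; 16093−1 = 16092
i=3: 16092 = 5^(5 + 1) + 3·5^3 + 3·5^2 + 3·5 + 2 (b=5); 5→6: 6^(6 + 1) + 3·6^3 + 3·6^2 + 3·6 + 2 = 280712; 280712−1 = 280711
i=4: 280711 = 6^(6 + 1) + 3·6^3 + 3·6^2 + 3·6 + 1 (b=6); 6→7: 7^(7 + 1) + 3·7^3 + 3·7^2 + 3·7 + 1 = 5765999; 5765999−1 = 5765998

280711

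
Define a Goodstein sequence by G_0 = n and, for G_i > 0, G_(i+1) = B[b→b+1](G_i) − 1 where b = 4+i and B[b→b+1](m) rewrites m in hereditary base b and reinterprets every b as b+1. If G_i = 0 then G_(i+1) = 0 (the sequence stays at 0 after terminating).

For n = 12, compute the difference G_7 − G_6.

0

G_0=12  [base 4] 3·4  →[4↦5]→  3·5 = 15  −1 ⇒ G_1=14
G_1=14  [base 5] 2·5 + 4  →[5↦6]→  2·6 + 4 = 16  −1 ⇒ G_2=15
G_2=15  [base 6] 2·6 + 3  →[6↦7]→  2·7 + 3 = 17  −1 ⇒ G_3=16
G_3=16  [base 7] 2·7 + 2  →[7↦8]→  2·8 + 2 = 18  −1 ⇒ G_4=17
G_4=17  [base 8] 2·8 + 1  →[8↦9]→  2·9 + 1 = 19  −1 ⇒ G_5=18
G_5=18  [base 9] 2·9  →[9↦10]→  2·10 = 20  −1 ⇒ G_6=19
G_6=19  [base 10] 10 + 9  →[10↦11]→  11 + 9 = 20  −1 ⇒ G_7=19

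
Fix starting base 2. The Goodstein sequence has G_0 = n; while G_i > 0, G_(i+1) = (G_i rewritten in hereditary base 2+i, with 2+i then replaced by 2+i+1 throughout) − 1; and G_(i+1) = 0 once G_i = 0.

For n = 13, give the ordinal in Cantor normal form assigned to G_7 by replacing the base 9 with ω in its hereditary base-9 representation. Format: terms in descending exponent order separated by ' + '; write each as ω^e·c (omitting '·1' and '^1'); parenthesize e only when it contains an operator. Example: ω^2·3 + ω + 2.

ω^(ω + 1) + ω^3·3 + ω^2·3 + ω·2 + 6

G_0=13  [base 2] 2^(2 + 1) + 2^2 + 1  →[2↦3]→  3^(3 + 1) + 3^3 + 1 = 109  −1 ⇒ G_1=108
G_1=108  [base 3] 3^(3 + 1) + 3^3  →[3↦4]→  4^(4 + 1) + 4^4 = 1280  −1 ⇒ G_2=1279
G_2=1279  [base 4] 4^(4 + 1) + 3·4^3 + 3·4^2 + 3·4 + 3  →[4↦5]→  5^(5 + 1) + 3·5^3 + 3·5^2 + 3·5 + 3 = 16093  −1 ⇒ G_3=16092
G_3=16092  [base 5] 5^(5 + 1) + 3·5^3 + 3·5^2 + 3·5 + 2  →[5↦6]→  6^(6 + 1) + 3·6^3 + 3·6^2 + 3·6 + 2 = 280712  −1 ⇒ G_4=280711
G_4=280711  [base 6] 6^(6 + 1) + 3·6^3 + 3·6^2 + 3·6 + 1  →[6↦7]→  7^(7 + 1) + 3·7^3 + 3·7^2 + 3·7 + 1 = 5765999  −1 ⇒ G_5=5765998
G_5=5765998  [base 7] 7^(7 + 1) + 3·7^3 + 3·7^2 + 3·7  →[7↦8]→  8^(8 + 1) + 3·8^3 + 3·8^2 + 3·8 = 134219480  −1 ⇒ G_6=134219479
G_6=134219479  [base 8] 8^(8 + 1) + 3·8^3 + 3·8^2 + 2·8 + 7  →[8↦9]→  9^(9 + 1) + 3·9^3 + 3·9^2 + 2·9 + 7 = 3486786856  −1 ⇒ G_7=3486786855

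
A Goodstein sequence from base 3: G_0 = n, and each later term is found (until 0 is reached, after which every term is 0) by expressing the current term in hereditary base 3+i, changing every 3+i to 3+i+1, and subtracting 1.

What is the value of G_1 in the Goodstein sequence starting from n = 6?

7

G_0=6  [base 3] 2·3  →[3↦4]→  2·4 = 8  −1 ⇒ G_1=7
G_1=7  [base 4] 4 + 3  →[4↦5]→  5 + 3 = 8  −1 ⇒ G_2=7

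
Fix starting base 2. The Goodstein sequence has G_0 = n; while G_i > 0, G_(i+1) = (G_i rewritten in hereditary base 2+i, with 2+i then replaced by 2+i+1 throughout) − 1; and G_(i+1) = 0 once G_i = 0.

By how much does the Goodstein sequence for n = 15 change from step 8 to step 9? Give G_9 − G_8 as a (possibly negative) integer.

[0] 15 ≡ 2^(2 + 1) + 2^2 + 2 + 1 (base 2). Lift 3: 112. −1: 111.
[1] 111 ≡ 3^(3 + 1) + 3^3 + 3 (base 3). Lift 4: 1284. −1: 1283.
[2] 1283 ≡ 4^(4 + 1) + 4^4 + 3 (base 4). Lift 5: 18753. −1: 18752.
[3] 18752 ≡ 5^(5 + 1) + 5^5 + 2 (base 5). Lift 6: 326594. −1: 326593.
[4] 326593 ≡ 6^(6 + 1) + 6^6 + 1 (base 6). Lift 7: 6588345. −1: 6588344.
[5] 6588344 ≡ 7^(7 + 1) + 7^7 (base 7). Lift 8: 150994944. −1: 150994943.
[6] 150994943 ≡ 8^(8 + 1) + 7·8^7 + 7·8^6 + 7·8^5 + 7·8^4 + 7·8^3 + 7·8^2 + 7·8 + 7 (base 8). Lift 9: 3524450281. −1: 3524450280.
[7] 3524450280 ≡ 9^(9 + 1) + 7·9^7 + 7·9^6 + 7·9^5 + 7·9^4 + 7·9^3 + 7·9^2 + 7·9 + 6 (base 9). Lift 10: 100077777776. −1: 100077777775.
[8] 100077777775 ≡ 10^(10 + 1) + 7·10^7 + 7·10^6 + 7·10^5 + 7·10^4 + 7·10^3 + 7·10^2 + 7·10 + 5 (base 10). Lift 11: 3138578427935. −1: 3138578427934.

3038500650159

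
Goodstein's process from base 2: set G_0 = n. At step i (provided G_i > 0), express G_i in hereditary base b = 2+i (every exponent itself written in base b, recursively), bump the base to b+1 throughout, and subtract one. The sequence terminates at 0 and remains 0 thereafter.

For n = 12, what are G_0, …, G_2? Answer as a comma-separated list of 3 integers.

12, 107, 1065

G_0 = 12. HB_2(12) = 2^(2 + 1) + 2^2. Bump = 108. G_1 = 107.
G_1 = 107. HB_3(107) = 3^(3 + 1) + 2·3^2 + 2·3 + 2. Bump = 1066. G_2 = 1065.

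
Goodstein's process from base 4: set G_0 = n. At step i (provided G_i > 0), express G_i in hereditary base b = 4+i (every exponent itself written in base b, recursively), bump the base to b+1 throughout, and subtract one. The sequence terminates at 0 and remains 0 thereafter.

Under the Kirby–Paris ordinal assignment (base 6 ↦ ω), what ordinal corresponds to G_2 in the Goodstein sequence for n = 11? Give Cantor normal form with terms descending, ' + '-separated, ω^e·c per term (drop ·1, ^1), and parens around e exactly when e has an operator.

G_0 = 11. HB_4(11) = 2·4 + 3. Bump = 13. G_1 = 12.
G_1 = 12. HB_5(12) = 2·5 + 2. Bump = 14. G_2 = 13.
G_2 = 13. HB_6(13) = 2·6 + 1. Bump = 15. G_3 = 14.

ω·2 + 1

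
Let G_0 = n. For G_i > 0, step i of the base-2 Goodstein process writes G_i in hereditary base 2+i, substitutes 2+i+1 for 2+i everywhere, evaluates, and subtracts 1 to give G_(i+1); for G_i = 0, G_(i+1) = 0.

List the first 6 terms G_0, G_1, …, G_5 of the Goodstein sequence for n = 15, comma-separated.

15, 111, 1283, 18752, 326593, 6588344

15 —HB2→ 2^(2 + 1) + 2^2 + 2 + 1 —bump→ 3^(3 + 1) + 3^3 + 3 + 1 = 112 —(−1)→ 111
111 —HB3→ 3^(3 + 1) + 3^3 + 3 —bump→ 4^(4 + 1) + 4^4 + 4 = 1284 —(−1)→ 1283
1283 —HB4→ 4^(4 + 1) + 4^4 + 3 —bump→ 5^(5 + 1) + 5^5 + 3 = 18753 —(−1)→ 18752
18752 —HB5→ 5^(5 + 1) + 5^5 + 2 —bump→ 6^(6 + 1) + 6^6 + 2 = 326594 —(−1)→ 326593
326593 —HB6→ 6^(6 + 1) + 6^6 + 1 —bump→ 7^(7 + 1) + 7^7 + 1 = 6588345 —(−1)→ 6588344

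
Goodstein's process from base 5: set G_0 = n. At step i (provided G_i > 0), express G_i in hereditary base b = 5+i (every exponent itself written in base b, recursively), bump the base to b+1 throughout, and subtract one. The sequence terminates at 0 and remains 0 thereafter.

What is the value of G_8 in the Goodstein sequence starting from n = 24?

45

base 5: 24 = 4·5 + 4; at 6: 4·6 + 4 = 28; next = 27
base 6: 27 = 4·6 + 3; at 7: 4·7 + 3 = 31; next = 30
base 7: 30 = 4·7 + 2; at 8: 4·8 + 2 = 34; next = 33
base 8: 33 = 4·8 + 1; at 9: 4·9 + 1 = 37; next = 36
base 9: 36 = 4·9; at 10: 4·10 = 40; next = 39
base 10: 39 = 3·10 + 9; at 11: 3·11 + 9 = 42; next = 41
base 11: 41 = 3·11 + 8; at 12: 3·12 + 8 = 44; next = 43
base 12: 43 = 3·12 + 7; at 13: 3·13 + 7 = 46; next = 45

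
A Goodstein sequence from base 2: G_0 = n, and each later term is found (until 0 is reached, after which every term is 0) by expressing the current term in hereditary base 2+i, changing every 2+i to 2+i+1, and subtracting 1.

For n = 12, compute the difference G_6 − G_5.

128452957

(0) 12|_2 = 2^(2 + 1) + 2^2 ↦ 3^(3 + 1) + 3^3|_3 = 108 ⇒ 107
(1) 107|_3 = 3^(3 + 1) + 2·3^2 + 2·3 + 2 ↦ 4^(4 + 1) + 2·4^2 + 2·4 + 2|_4 = 1066 ⇒ 1065
(2) 1065|_4 = 4^(4 + 1) + 2·4^2 + 2·4 + 1 ↦ 5^(5 + 1) + 2·5^2 + 2·5 + 1|_5 = 15686 ⇒ 15685
(3) 15685|_5 = 5^(5 + 1) + 2·5^2 + 2·5 ↦ 6^(6 + 1) + 2·6^2 + 2·6|_6 = 280020 ⇒ 280019
(4) 280019|_6 = 6^(6 + 1) + 2·6^2 + 6 + 5 ↦ 7^(7 + 1) + 2·7^2 + 7 + 5|_7 = 5764911 ⇒ 5764910
(5) 5764910|_7 = 7^(7 + 1) + 2·7^2 + 7 + 4 ↦ 8^(8 + 1) + 2·8^2 + 8 + 4|_8 = 134217868 ⇒ 134217867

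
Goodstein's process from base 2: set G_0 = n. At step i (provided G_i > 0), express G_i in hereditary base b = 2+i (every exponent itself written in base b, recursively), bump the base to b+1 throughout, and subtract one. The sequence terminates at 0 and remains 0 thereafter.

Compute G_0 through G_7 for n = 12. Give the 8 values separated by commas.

12, 107, 1065, 15685, 280019, 5764910, 134217867, 3486784574

[0] 12 ≡ 2^(2 + 1) + 2^2 (base 2). Lift 3: 108. −1: 107.
[1] 107 ≡ 3^(3 + 1) + 2·3^2 + 2·3 + 2 (base 3). Lift 4: 1066. −1: 1065.
[2] 1065 ≡ 4^(4 + 1) + 2·4^2 + 2·4 + 1 (base 4). Lift 5: 15686. −1: 15685.
[3] 15685 ≡ 5^(5 + 1) + 2·5^2 + 2·5 (base 5). Lift 6: 280020. −1: 280019.
[4] 280019 ≡ 6^(6 + 1) + 2·6^2 + 6 + 5 (base 6). Lift 7: 5764911. −1: 5764910.
[5] 5764910 ≡ 7^(7 + 1) + 2·7^2 + 7 + 4 (base 7). Lift 8: 134217868. −1: 134217867.
[6] 134217867 ≡ 8^(8 + 1) + 2·8^2 + 8 + 3 (base 8). Lift 9: 3486784575. −1: 3486784574.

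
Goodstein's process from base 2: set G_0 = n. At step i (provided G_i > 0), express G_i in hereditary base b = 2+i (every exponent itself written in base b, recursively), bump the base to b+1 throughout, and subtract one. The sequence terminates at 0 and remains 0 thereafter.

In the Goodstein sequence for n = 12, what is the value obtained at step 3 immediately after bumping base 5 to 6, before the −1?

280020

G_0 = 12. HB_2(12) = 2^(2 + 1) + 2^2. Bump = 108. G_1 = 107.
G_1 = 107. HB_3(107) = 3^(3 + 1) + 2·3^2 + 2·3 + 2. Bump = 1066. G_2 = 1065.
G_2 = 1065. HB_4(1065) = 4^(4 + 1) + 2·4^2 + 2·4 + 1. Bump = 15686. G_3 = 15685.
G_3 = 15685. HB_5(15685) = 5^(5 + 1) + 2·5^2 + 2·5. Bump = 280020. G_4 = 280019.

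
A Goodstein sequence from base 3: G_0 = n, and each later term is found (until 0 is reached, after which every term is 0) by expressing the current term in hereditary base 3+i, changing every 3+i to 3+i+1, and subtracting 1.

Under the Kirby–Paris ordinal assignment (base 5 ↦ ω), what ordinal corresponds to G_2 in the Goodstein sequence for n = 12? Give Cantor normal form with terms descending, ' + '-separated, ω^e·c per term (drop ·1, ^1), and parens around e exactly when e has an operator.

G_0 = 12. HB_3(12) = 3^2 + 3. Bump = 20. G_1 = 19.
G_1 = 19. HB_4(19) = 4^2 + 3. Bump = 28. G_2 = 27.
G_2 = 27. HB_5(27) = 5^2 + 2. Bump = 38. G_3 = 37.

ω^2 + 2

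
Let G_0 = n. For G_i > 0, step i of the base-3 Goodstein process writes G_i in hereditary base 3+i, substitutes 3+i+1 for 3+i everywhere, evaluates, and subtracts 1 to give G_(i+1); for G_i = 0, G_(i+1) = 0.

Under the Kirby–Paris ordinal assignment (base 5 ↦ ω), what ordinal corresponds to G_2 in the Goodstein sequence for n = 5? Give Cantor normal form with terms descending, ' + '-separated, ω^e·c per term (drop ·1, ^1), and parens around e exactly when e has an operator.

G_0 = 5. HB_3(5) = 3 + 2. Bump = 6. G_1 = 5.
G_1 = 5. HB_4(5) = 4 + 1. Bump = 6. G_2 = 5.
G_2 = 5. HB_5(5) = 5. Bump = 6. G_3 = 5.

ω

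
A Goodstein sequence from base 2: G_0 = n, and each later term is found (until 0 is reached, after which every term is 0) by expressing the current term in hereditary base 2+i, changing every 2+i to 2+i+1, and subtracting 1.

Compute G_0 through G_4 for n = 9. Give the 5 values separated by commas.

[0] 9 ≡ 2^(2 + 1) + 1 (base 2). Lift 3: 82. −1: 81.
[1] 81 ≡ 3^(3 + 1) (base 3). Lift 4: 1024. −1: 1023.
[2] 1023 ≡ 3·4^4 + 3·4^3 + 3·4^2 + 3·4 + 3 (base 4). Lift 5: 9843. −1: 9842.
[3] 9842 ≡ 3·5^5 + 3·5^3 + 3·5^2 + 3·5 + 2 (base 5). Lift 6: 140744. −1: 140743.

9, 81, 1023, 9842, 140743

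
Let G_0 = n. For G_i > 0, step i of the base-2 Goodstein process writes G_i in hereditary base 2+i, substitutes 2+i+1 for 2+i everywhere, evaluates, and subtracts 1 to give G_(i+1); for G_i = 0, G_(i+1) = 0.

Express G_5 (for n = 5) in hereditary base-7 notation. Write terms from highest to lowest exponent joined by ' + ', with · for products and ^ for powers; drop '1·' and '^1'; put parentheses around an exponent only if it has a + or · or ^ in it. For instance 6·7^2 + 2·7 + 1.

G_0 = 5. HB_2(5) = 2^2 + 1. Bump = 28. G_1 = 27.
G_1 = 27. HB_3(27) = 3^3. Bump = 256. G_2 = 255.
G_2 = 255. HB_4(255) = 3·4^3 + 3·4^2 + 3·4 + 3. Bump = 468. G_3 = 467.
G_3 = 467. HB_5(467) = 3·5^3 + 3·5^2 + 3·5 + 2. Bump = 776. G_4 = 775.
G_4 = 775. HB_6(775) = 3·6^3 + 3·6^2 + 3·6 + 1. Bump = 1198. G_5 = 1197.

3·7^3 + 3·7^2 + 3·7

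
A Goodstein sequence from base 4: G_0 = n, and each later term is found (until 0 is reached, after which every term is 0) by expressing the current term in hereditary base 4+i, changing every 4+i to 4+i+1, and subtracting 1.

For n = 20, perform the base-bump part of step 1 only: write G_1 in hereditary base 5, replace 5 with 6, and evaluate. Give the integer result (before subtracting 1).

G_0 = 20. HB_4(20) = 4^2 + 4. Bump = 30. G_1 = 29.
G_1 = 29. HB_5(29) = 5^2 + 4. Bump = 40. G_2 = 39.

40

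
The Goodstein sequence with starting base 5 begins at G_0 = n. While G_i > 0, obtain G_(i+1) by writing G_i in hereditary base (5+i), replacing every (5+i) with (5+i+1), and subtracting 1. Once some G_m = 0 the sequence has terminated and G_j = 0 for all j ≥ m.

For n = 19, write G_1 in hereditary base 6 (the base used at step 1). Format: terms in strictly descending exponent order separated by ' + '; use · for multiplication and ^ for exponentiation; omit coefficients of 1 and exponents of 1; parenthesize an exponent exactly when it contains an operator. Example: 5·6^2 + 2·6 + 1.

3·6 + 3

(0) 19|_5 = 3·5 + 4 ↦ 3·6 + 4|_6 = 22 ⇒ 21
(1) 21|_6 = 3·6 + 3 ↦ 3·7 + 3|_7 = 24 ⇒ 23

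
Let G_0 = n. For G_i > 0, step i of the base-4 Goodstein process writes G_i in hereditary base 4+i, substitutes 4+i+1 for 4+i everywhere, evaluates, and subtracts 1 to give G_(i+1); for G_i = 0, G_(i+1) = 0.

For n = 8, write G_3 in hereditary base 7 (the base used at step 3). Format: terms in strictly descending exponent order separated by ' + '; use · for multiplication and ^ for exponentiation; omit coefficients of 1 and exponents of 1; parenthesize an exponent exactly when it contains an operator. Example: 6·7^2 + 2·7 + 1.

[0] 8 ≡ 2·4 (base 4). Lift 5: 10. −1: 9.
[1] 9 ≡ 5 + 4 (base 5). Lift 6: 10. −1: 9.
[2] 9 ≡ 6 + 3 (base 6). Lift 7: 10. −1: 9.

7 + 2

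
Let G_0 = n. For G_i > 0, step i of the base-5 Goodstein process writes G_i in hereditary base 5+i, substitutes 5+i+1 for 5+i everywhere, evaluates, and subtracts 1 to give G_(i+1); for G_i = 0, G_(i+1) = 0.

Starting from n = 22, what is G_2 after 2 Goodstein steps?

base 5: 22 = 4·5 + 2; at 6: 4·6 + 2 = 26; next = 25
base 6: 25 = 4·6 + 1; at 7: 4·7 + 1 = 29; next = 28

28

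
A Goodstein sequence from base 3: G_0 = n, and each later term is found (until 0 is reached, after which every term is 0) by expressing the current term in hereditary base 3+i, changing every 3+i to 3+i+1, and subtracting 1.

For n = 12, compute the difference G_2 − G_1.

G_0 = 12. HB_3(12) = 3^2 + 3. Bump = 20. G_1 = 19.
G_1 = 19. HB_4(19) = 4^2 + 3. Bump = 28. G_2 = 27.

8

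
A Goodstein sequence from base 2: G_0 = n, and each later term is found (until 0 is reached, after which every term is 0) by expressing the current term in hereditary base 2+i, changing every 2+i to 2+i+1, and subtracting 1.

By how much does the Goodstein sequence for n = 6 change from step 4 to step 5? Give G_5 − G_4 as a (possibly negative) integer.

51384

i=0: 6 = 2^2 + 2 (b=2); 2→3: 3^3 + 3 = 30; 30−1 = 29
i=1: 29 = 3^3 + 2 (b=3); 3→4: 4^4 + 2 = 258; 258−1 = 257
i=2: 257 = 4^4 + 1 (b=4); 4→5: 5^5 + 1 = 3126; 3126−1 = 3125
i=3: 3125 = 5^5 (b=5); 5→6: 6^6 = 46656; 46656−1 = 46655
i=4: 46655 = 5·6^5 + 5·6^4 + 5·6^3 + 5·6^2 + 5·6 + 5 (b=6); 6→7: 5·7^5 + 5·7^4 + 5·7^3 + 5·7^2 + 5·7 + 5 = 98040; 98040−1 = 98039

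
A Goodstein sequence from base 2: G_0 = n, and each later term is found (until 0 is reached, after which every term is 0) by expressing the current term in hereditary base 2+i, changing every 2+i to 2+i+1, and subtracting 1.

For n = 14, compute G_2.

step 0: 14 = 2^(2 + 1) + 2^2 + 2; sub 3 for 2: 3^(3 + 1) + 3^3 + 3; = 111; G_1 = 111−1 = 110
step 1: 110 = 3^(3 + 1) + 3^3 + 2; sub 4 for 3: 4^(4 + 1) + 4^4 + 2; = 1282; G_2 = 1282−1 = 1281

1281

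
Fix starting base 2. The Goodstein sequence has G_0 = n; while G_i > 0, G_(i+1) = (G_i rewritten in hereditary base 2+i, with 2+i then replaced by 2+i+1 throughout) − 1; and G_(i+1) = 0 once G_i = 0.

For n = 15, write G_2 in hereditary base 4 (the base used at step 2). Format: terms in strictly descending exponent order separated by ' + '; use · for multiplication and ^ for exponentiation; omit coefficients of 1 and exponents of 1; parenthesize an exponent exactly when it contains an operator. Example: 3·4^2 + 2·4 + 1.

step 0: 15 = 2^(2 + 1) + 2^2 + 2 + 1; sub 3 for 2: 3^(3 + 1) + 3^3 + 3 + 1; = 112; G_1 = 112−1 = 111
step 1: 111 = 3^(3 + 1) + 3^3 + 3; sub 4 for 3: 4^(4 + 1) + 4^4 + 4; = 1284; G_2 = 1284−1 = 1283

4^(4 + 1) + 4^4 + 3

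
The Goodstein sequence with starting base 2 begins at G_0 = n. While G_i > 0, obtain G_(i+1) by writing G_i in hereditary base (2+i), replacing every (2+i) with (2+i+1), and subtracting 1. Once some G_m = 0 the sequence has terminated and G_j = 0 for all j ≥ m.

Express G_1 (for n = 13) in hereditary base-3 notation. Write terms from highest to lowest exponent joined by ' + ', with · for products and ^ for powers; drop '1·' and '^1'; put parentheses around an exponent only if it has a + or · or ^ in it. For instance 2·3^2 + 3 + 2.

3^(3 + 1) + 3^3

step 0: 13 = 2^(2 + 1) + 2^2 + 1; sub 3 for 2: 3^(3 + 1) + 3^3 + 1; = 109; G_1 = 109−1 = 108
step 1: 108 = 3^(3 + 1) + 3^3; sub 4 for 3: 4^(4 + 1) + 4^4; = 1280; G_2 = 1280−1 = 1279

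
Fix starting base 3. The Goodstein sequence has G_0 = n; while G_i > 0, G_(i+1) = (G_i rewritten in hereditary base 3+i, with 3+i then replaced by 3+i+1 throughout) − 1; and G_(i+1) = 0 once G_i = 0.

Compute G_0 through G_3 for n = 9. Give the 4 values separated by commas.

9 —HB3→ 3^2 —bump→ 4^2 = 16 —(−1)→ 15
15 —HB4→ 3·4 + 3 —bump→ 3·5 + 3 = 18 —(−1)→ 17
17 —HB5→ 3·5 + 2 —bump→ 3·6 + 2 = 20 —(−1)→ 19

9, 15, 17, 19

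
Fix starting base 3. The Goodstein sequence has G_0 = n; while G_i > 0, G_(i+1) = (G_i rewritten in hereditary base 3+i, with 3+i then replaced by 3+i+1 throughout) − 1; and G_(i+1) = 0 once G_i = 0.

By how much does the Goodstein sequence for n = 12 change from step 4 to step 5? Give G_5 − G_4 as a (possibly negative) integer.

step 0: 12 = 3^2 + 3; sub 4 for 3: 4^2 + 4; = 20; G_1 = 20−1 = 19
step 1: 19 = 4^2 + 3; sub 5 for 4: 5^2 + 3; = 28; G_2 = 28−1 = 27
step 2: 27 = 5^2 + 2; sub 6 for 5: 6^2 + 2; = 38; G_3 = 38−1 = 37
step 3: 37 = 6^2 + 1; sub 7 for 6: 7^2 + 1; = 50; G_4 = 50−1 = 49
step 4: 49 = 7^2; sub 8 for 7: 8^2; = 64; G_5 = 64−1 = 63

14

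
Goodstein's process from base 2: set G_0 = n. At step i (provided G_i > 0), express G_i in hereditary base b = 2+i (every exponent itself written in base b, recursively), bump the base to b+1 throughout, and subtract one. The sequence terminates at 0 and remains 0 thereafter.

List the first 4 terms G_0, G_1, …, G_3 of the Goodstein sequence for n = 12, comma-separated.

12, 107, 1065, 15685

(0) 12|_2 = 2^(2 + 1) + 2^2 ↦ 3^(3 + 1) + 3^3|_3 = 108 ⇒ 107
(1) 107|_3 = 3^(3 + 1) + 2·3^2 + 2·3 + 2 ↦ 4^(4 + 1) + 2·4^2 + 2·4 + 2|_4 = 1066 ⇒ 1065
(2) 1065|_4 = 4^(4 + 1) + 2·4^2 + 2·4 + 1 ↦ 5^(5 + 1) + 2·5^2 + 2·5 + 1|_5 = 15686 ⇒ 15685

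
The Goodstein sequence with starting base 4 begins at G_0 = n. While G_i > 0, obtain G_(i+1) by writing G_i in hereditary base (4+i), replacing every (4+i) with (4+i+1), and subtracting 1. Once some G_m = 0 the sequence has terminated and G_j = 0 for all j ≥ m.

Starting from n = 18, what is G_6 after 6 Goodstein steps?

63

step 0: 18 = 4^2 + 2; sub 5 for 4: 5^2 + 2; = 27; G_1 = 27−1 = 26
step 1: 26 = 5^2 + 1; sub 6 for 5: 6^2 + 1; = 37; G_2 = 37−1 = 36
step 2: 36 = 6^2; sub 7 for 6: 7^2; = 49; G_3 = 49−1 = 48
step 3: 48 = 6·7 + 6; sub 8 for 7: 6·8 + 6; = 54; G_4 = 54−1 = 53
step 4: 53 = 6·8 + 5; sub 9 for 8: 6·9 + 5; = 59; G_5 = 59−1 = 58
step 5: 58 = 6·9 + 4; sub 10 for 9: 6·10 + 4; = 64; G_6 = 64−1 = 63
step 6: 63 = 6·10 + 3; sub 11 for 10: 6·11 + 3; = 69; G_7 = 69−1 = 68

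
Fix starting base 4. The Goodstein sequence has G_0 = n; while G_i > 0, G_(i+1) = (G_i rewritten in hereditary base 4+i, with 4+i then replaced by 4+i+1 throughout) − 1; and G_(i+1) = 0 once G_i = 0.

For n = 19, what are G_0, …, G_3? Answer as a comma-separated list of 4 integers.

i=0: 19 = 4^2 + 3 (b=4); 4→5: 5^2 + 3 = 28; 28−1 = 27
i=1: 27 = 5^2 + 2 (b=5); 5→6: 6^2 + 2 = 38; 38−1 = 37
i=2: 37 = 6^2 + 1 (b=6); 6→7: 7^2 + 1 = 50; 50−1 = 49

19, 27, 37, 49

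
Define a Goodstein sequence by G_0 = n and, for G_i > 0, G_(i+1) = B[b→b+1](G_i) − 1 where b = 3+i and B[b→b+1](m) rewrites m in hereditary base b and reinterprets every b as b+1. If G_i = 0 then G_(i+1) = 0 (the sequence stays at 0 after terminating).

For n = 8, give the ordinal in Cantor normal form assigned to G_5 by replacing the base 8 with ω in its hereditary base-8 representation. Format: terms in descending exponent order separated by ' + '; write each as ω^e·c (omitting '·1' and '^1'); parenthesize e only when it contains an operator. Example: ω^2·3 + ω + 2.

ω + 3

G_0 = 8. HB_3(8) = 2·3 + 2. Bump = 10. G_1 = 9.
G_1 = 9. HB_4(9) = 2·4 + 1. Bump = 11. G_2 = 10.
G_2 = 10. HB_5(10) = 2·5. Bump = 12. G_3 = 11.
G_3 = 11. HB_6(11) = 6 + 5. Bump = 12. G_4 = 11.
G_4 = 11. HB_7(11) = 7 + 4. Bump = 12. G_5 = 11.
G_5 = 11. HB_8(11) = 8 + 3. Bump = 12. G_6 = 11.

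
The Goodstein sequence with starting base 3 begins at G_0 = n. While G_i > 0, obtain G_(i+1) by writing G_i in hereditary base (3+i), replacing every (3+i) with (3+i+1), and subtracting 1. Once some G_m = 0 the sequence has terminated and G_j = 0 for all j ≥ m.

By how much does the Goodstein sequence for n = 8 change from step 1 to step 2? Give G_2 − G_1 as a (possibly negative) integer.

1

G_0 = 8. HB_3(8) = 2·3 + 2. Bump = 10. G_1 = 9.
G_1 = 9. HB_4(9) = 2·4 + 1. Bump = 11. G_2 = 10.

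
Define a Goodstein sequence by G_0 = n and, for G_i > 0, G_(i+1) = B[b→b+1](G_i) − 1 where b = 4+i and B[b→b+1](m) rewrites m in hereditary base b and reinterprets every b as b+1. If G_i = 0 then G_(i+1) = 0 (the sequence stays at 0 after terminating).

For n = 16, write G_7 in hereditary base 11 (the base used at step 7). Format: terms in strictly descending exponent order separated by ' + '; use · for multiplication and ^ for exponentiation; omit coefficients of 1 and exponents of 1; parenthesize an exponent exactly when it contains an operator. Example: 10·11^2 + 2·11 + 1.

3·11 + 8

base 4: 16 = 4^2; at 5: 5^2 = 25; next = 24
base 5: 24 = 4·5 + 4; at 6: 4·6 + 4 = 28; next = 27
base 6: 27 = 4·6 + 3; at 7: 4·7 + 3 = 31; next = 30
base 7: 30 = 4·7 + 2; at 8: 4·8 + 2 = 34; next = 33
base 8: 33 = 4·8 + 1; at 9: 4·9 + 1 = 37; next = 36
base 9: 36 = 4·9; at 10: 4·10 = 40; next = 39
base 10: 39 = 3·10 + 9; at 11: 3·11 + 9 = 42; next = 41
base 11: 41 = 3·11 + 8; at 12: 3·12 + 8 = 44; next = 43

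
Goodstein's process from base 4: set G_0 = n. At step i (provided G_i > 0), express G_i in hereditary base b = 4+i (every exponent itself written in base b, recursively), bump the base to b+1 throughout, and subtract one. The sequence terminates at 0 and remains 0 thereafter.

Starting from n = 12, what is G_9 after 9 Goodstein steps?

base 4: 12 = 3·4; at 5: 3·5 = 15; next = 14
base 5: 14 = 2·5 + 4; at 6: 2·6 + 4 = 16; next = 15
base 6: 15 = 2·6 + 3; at 7: 2·7 + 3 = 17; next = 16
base 7: 16 = 2·7 + 2; at 8: 2·8 + 2 = 18; next = 17
base 8: 17 = 2·8 + 1; at 9: 2·9 + 1 = 19; next = 18
base 9: 18 = 2·9; at 10: 2·10 = 20; next = 19
base 10: 19 = 10 + 9; at 11: 11 + 9 = 20; next = 19
base 11: 19 = 11 + 8; at 12: 12 + 8 = 20; next = 19
base 12: 19 = 12 + 7; at 13: 13 + 7 = 20; next = 19

19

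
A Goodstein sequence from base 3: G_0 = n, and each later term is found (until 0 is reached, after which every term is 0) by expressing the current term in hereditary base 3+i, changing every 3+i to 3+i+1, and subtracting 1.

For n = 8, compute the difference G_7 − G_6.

8 —HB3→ 2·3 + 2 —bump→ 2·4 + 2 = 10 —(−1)→ 9
9 —HB4→ 2·4 + 1 —bump→ 2·5 + 1 = 11 —(−1)→ 10
10 —HB5→ 2·5 —bump→ 2·6 = 12 —(−1)→ 11
11 —HB6→ 6 + 5 —bump→ 7 + 5 = 12 —(−1)→ 11
11 —HB7→ 7 + 4 —bump→ 8 + 4 = 12 —(−1)→ 11
11 —HB8→ 8 + 3 —bump→ 9 + 3 = 12 —(−1)→ 11
11 —HB9→ 9 + 2 —bump→ 10 + 2 = 12 —(−1)→ 11

0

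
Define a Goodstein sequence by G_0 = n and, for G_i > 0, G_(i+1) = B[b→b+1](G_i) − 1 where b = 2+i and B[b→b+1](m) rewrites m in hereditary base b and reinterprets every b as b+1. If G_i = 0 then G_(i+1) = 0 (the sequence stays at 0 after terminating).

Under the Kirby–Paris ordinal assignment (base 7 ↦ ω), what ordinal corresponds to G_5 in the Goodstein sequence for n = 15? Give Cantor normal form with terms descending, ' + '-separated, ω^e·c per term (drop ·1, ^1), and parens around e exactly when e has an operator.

ω^(ω + 1) + ω^ω

(0) 15|_2 = 2^(2 + 1) + 2^2 + 2 + 1 ↦ 3^(3 + 1) + 3^3 + 3 + 1|_3 = 112 ⇒ 111
(1) 111|_3 = 3^(3 + 1) + 3^3 + 3 ↦ 4^(4 + 1) + 4^4 + 4|_4 = 1284 ⇒ 1283
(2) 1283|_4 = 4^(4 + 1) + 4^4 + 3 ↦ 5^(5 + 1) + 5^5 + 3|_5 = 18753 ⇒ 18752
(3) 18752|_5 = 5^(5 + 1) + 5^5 + 2 ↦ 6^(6 + 1) + 6^6 + 2|_6 = 326594 ⇒ 326593
(4) 326593|_6 = 6^(6 + 1) + 6^6 + 1 ↦ 7^(7 + 1) + 7^7 + 1|_7 = 6588345 ⇒ 6588344
(5) 6588344|_7 = 7^(7 + 1) + 7^7 ↦ 8^(8 + 1) + 8^8|_8 = 150994944 ⇒ 150994943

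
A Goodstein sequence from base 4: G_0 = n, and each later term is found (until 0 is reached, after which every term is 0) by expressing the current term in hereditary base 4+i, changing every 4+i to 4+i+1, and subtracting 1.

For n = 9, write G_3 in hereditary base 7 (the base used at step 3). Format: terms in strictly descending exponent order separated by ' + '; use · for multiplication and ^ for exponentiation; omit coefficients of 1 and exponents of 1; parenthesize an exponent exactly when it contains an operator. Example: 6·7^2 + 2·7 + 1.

7 + 4

9 —HB4→ 2·4 + 1 —bump→ 2·5 + 1 = 11 —(−1)→ 10
10 —HB5→ 2·5 —bump→ 2·6 = 12 —(−1)→ 11
11 —HB6→ 6 + 5 —bump→ 7 + 5 = 12 —(−1)→ 11
11 —HB7→ 7 + 4 —bump→ 8 + 4 = 12 —(−1)→ 11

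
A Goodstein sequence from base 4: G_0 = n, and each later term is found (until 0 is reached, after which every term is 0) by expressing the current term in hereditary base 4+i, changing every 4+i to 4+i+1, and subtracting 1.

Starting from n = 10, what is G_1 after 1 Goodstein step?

[0] 10 ≡ 2·4 + 2 (base 4). Lift 5: 12. −1: 11.
[1] 11 ≡ 2·5 + 1 (base 5). Lift 6: 13. −1: 12.

11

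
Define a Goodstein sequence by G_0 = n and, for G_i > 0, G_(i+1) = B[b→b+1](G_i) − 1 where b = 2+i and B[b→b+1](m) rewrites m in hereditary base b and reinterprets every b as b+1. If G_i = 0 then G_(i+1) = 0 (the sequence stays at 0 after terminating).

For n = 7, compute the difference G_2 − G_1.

7 —HB2→ 2^2 + 2 + 1 —bump→ 3^3 + 3 + 1 = 31 —(−1)→ 30
30 —HB3→ 3^3 + 3 —bump→ 4^4 + 4 = 260 —(−1)→ 259

229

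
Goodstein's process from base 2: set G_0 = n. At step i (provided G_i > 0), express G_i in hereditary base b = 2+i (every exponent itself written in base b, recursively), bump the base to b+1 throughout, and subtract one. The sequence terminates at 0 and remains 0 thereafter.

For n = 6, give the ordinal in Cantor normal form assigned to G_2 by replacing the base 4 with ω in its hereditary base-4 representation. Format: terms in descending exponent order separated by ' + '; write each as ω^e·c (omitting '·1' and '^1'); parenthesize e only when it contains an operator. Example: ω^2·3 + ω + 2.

(0) 6|_2 = 2^2 + 2 ↦ 3^3 + 3|_3 = 30 ⇒ 29
(1) 29|_3 = 3^3 + 2 ↦ 4^4 + 2|_4 = 258 ⇒ 257
(2) 257|_4 = 4^4 + 1 ↦ 5^5 + 1|_5 = 3126 ⇒ 3125

ω^ω + 1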